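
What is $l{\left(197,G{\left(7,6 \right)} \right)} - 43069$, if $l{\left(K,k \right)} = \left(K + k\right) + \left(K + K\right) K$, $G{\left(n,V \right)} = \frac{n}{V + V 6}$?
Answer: $\frac{208477}{6} \approx 34746.0$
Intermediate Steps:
$G{\left(n,V \right)} = \frac{n}{7 V}$ ($G{\left(n,V \right)} = \frac{n}{V + 6 V} = \frac{n}{7 V}$)
$l{\left(K,k \right)} = K + k + 2 K^{2}$ ($l{\left(K,k \right)} = \left(K + k\right) + 2 K K = \left(K + k\right) + 2 K^{2} = K + k + 2 K^{2}$)
$l{\left(197,G{\left(7,6 \right)} \right)} - 43069 = \left(197 + \frac{1}{7} \cdot 7 \cdot \frac{1}{6} + 2 \cdot 197^{2}\right) - 43069 = \left(197 + \frac{1}{7} \cdot 7 \cdot \frac{1}{6} + 2 \cdot 38809\right) - 43069 = \left(197 + \frac{1}{6} + 77618\right) - 43069 = \frac{466891}{6} - 43069 = \frac{208477}{6}$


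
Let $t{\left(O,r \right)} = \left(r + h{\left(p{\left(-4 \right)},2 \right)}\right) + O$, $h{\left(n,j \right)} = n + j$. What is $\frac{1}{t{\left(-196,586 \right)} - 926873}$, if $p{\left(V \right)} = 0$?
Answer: $- \frac{1}{926481} \approx -1.0794 \cdot 10^{-6}$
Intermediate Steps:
$h{\left(n,j \right)} = j + n$
$t{\left(O,r \right)} = 2 + O + r$ ($t{\left(O,r \right)} = \left(r + \left(2 + 0\right)\right) + O = \left(r + 2\right) + O = \left(2 + r\right) + O = 2 + O + r$)
$\frac{1}{t{\left(-196,586 \right)} - 926873} = \frac{1}{\left(2 - 196 + 586\right) - 926873} = \frac{1}{392 - 926873} = \frac{1}{-926481} = - \frac{1}{926481}$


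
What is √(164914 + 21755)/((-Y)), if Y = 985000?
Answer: -3*√20741/985000 ≈ -0.00043863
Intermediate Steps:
√(164914 + 21755)/((-Y)) = √(164914 + 21755)/((-1*985000)) = √186669/(-985000) = (3*√20741)*(-1/985000) = -3*√20741/985000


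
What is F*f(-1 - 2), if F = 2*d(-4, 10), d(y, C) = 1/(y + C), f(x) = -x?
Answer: 1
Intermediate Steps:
d(y, C) = 1/(C + y)
F = 1/3 (F = 2/(10 - 4) = 2/6 = 2*(1/6) = 1/3 ≈ 0.33333)
F*f(-1 - 2) = (-(-1 - 2))/3 = (-1*(-3))/3 = (1/3)*3 = 1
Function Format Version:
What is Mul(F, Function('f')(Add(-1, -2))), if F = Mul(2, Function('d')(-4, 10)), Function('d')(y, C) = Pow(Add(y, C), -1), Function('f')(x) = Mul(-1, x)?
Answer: 1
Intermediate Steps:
Function('d')(y, C) = Pow(Add(C, y), -1)
F = Rational(1, 3) (F = Mul(2, Pow(Add(10, -4), -1)) = Mul(2, Pow(6, -1)) = Mul(2, Rational(1, 6)) = Rational(1, 3) ≈ 0.33333)
Mul(F, Function('f')(Add(-1, -2))) = Mul(Rational(1, 3), Mul(-1, Add(-1, -2))) = Mul(Rational(1, 3), Mul(-1, -3)) = Mul(Rational(1, 3), 3) = 1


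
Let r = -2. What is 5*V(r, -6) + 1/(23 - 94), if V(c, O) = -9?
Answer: -3196/71 ≈ -45.014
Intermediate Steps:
5*V(r, -6) + 1/(23 - 94) = 5*(-9) + 1/(23 - 94) = -45 + 1/(-71) = -45 - 1/71 = -3196/71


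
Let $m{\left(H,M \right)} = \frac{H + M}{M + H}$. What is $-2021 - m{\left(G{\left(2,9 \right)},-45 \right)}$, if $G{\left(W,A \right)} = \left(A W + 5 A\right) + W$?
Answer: $-2022$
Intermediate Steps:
$G{\left(W,A \right)} = W + 5 A + A W$ ($G{\left(W,A \right)} = \left(5 A + A W\right) + W = W + 5 A + A W$)
$m{\left(H,M \right)} = 1$ ($m{\left(H,M \right)} = \frac{H + M}{H + M} = 1$)
$-2021 - m{\left(G{\left(2,9 \right)},-45 \right)} = -2021 - 1 = -2022$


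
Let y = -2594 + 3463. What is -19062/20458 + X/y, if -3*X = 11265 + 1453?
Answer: -154939739/26667003 ≈ -5.8102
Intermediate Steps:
X = -12718/3 (X = -(11265 + 1453)/3 = -⅓*12718 = -12718/3 ≈ -4239.3)
y = 869
-19062/20458 + X/y = -19062/20458 - 12718/3/869 = -19062*1/20458 - 12718/3*1/869 = -9531/10229 - 12718/2607 = -154939739/26667003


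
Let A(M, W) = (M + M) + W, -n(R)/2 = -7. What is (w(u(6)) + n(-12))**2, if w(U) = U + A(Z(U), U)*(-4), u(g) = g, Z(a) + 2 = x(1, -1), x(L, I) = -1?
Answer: 400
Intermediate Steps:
n(R) = 14 (n(R) = -2*(-7) = 14)
Z(a) = -3 (Z(a) = -2 - 1 = -3)
A(M, W) = W + 2*M (A(M, W) = 2*M + W = W + 2*M)
w(U) = 24 - 3*U (w(U) = U + (U + 2*(-3))*(-4) = U + (U - 6)*(-4) = U + (-6 + U)*(-4) = U + (24 - 4*U) = 24 - 3*U)
(w(u(6)) + n(-12))**2 = ((24 - 3*6) + 14)**2 = ((24 - 18) + 14)**2 = (6 + 14)**2 = 20**2 = 400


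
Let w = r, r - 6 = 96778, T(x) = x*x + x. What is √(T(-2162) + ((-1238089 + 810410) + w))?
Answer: √4341187 ≈ 2083.6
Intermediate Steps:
T(x) = x + x² (T(x) = x² + x = x + x²)
r = 96784 (r = 6 + 96778 = 96784)
w = 96784
√(T(-2162) + ((-1238089 + 810410) + w)) = √(-2162*(1 - 2162) + ((-1238089 + 810410) + 96784)) = √(-2162*(-2161) + (-427679 + 96784)) = √(4672082 - 330895) = √4341187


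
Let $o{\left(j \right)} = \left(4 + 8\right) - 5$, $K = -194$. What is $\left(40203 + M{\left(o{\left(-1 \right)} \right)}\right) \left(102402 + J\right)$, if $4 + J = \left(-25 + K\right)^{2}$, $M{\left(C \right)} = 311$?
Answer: $6091644526$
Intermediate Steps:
$o{\left(j \right)} = 7$ ($o{\left(j \right)} = 12 - 5 = 7$)
$J = 47957$ ($J = -4 + \left(-25 - 194\right)^{2} = -4 + \left(-219\right)^{2} = -4 + 47961 = 47957$)
$\left(40203 + M{\left(o{\left(-1 \right)} \right)}\right) \left(102402 + J\right) = \left(40203 + 311\right) \left(102402 + 47957\right) = 40514 \cdot 150359 = 6091644526$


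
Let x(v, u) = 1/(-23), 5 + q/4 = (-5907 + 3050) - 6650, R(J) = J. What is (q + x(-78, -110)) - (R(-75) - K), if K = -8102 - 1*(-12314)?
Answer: -776504/23 ≈ -33761.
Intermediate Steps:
q = -38048 (q = -20 + 4*((-5907 + 3050) - 6650) = -20 + 4*(-2857 - 6650) = -20 + 4*(-9507) = -20 - 38028 = -38048)
K = 4212 (K = -8102 + 12314 = 4212)
x(v, u) = -1/23
(q + x(-78, -110)) - (R(-75) - K) = (-38048 - 1/23) - (-75 - 1*4212) = -875105/23 - (-75 - 4212) = -875105/23 - 1*(-4287) = -875105/23 + 4287 = -776504/23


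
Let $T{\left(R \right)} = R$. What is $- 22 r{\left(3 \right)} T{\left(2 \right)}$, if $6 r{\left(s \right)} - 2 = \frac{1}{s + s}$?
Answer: $- \frac{143}{9} \approx -15.889$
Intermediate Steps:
$r{\left(s \right)} = \frac{1}{3} + \frac{1}{12 s}$ ($r{\left(s \right)} = \frac{1}{3} + \frac{1}{6 \left(s + s\right)} = \frac{1}{3} + \frac{1}{6 \cdot 2 s} = \frac{1}{3} + \frac{\frac{1}{2} \frac{1}{s}}{6} = \frac{1}{3} + \frac{1}{12 s}$)
$- 22 r{\left(3 \right)} T{\left(2 \right)} = - 22 \frac{1 + 4 \cdot 3}{12 \cdot 3} \cdot 2 = - 22 \cdot \frac{1}{12} \cdot \frac{1}{3} \left(1 + 12\right) 2 = - 22 \cdot \frac{1}{12} \cdot \frac{1}{3} \cdot 13 \cdot 2 = \left(-22\right) \frac{13}{36} \cdot 2 = \left(- \frac{143}{18}\right) 2 = - \frac{143}{9}$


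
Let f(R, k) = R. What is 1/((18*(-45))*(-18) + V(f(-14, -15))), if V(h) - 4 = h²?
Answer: 1/14780 ≈ 6.7659e-5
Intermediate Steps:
V(h) = 4 + h²
1/((18*(-45))*(-18) + V(f(-14, -15))) = 1/((18*(-45))*(-18) + (4 + (-14)²)) = 1/(-810*(-18) + (4 + 196)) = 1/(14580 + 200) = 1/14780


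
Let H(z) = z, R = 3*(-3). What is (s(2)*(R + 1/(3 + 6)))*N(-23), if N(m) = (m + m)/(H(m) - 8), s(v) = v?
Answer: -7360/279 ≈ -26.380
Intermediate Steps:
R = -9
N(m) = 2*m/(-8 + m) (N(m) = (m + m)/(m - 8) = (2*m)/(-8 + m) = 2*m/(-8 + m))
(s(2)*(R + 1/(3 + 6)))*N(-23) = (2*(-9 + 1/(3 + 6)))*(2*(-23)/(-8 - 23)) = (2*(-9 + 1/9))*(2*(-23)/(-31)) = (2*(-9 + 1/9))*(2*(-23)*(-1/31)) = (2*(-80/9))*(46/31) = -160/9*46/31 = -7360/279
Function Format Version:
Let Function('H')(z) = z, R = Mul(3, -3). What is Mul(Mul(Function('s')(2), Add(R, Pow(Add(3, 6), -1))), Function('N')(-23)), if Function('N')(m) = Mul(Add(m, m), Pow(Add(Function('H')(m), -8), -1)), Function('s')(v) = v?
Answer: Rational(-7360, 279) ≈ -26.380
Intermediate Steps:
R = -9
Function('N')(m) = Mul(2, m, Pow(Add(-8, m), -1)) (Function('N')(m) = Mul(Add(m, m), Pow(Add(m, -8), -1)) = Mul(Mul(2, m), Pow(Add(-8, m), -1)) = Mul(2, m, Pow(Add(-8, m), -1)))
Mul(Mul(Function('s')(2), Add(R, Pow(Add(3, 6), -1))), Function('N')(-23)) = Mul(Mul(2, Add(-9, Pow(Add(3, 6), -1))), Mul(2, -23, Pow(Add(-8, -23), -1))) = Mul(Mul(2, Add(-9, Pow(9, -1))), Mul(2, -23, Pow(-31, -1))) = Mul(Mul(2, Add(-9, Rational(1, 9))), Mul(2, -23, Rational(-1, 31))) = Mul(Mul(2, Rational(-80, 9)), Rational(46, 31)) = Mul(Rational(-160, 9), Rational(46, 31)) = Rational(-7360, 279)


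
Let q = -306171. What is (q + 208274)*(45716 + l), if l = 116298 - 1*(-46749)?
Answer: -20437271411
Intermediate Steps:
l = 163047 (l = 116298 + 46749 = 163047)
(q + 208274)*(45716 + l) = (-306171 + 208274)*(45716 + 163047) = -97897*208763 = -20437271411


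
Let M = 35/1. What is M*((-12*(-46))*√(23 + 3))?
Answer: 19320*√26 ≈ 98513.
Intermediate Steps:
M = 35 (M = 35*1 = 35)
M*((-12*(-46))*√(23 + 3)) = 35*((-12*(-46))*√(23 + 3)) = 35*(552*√26) = 19320*√26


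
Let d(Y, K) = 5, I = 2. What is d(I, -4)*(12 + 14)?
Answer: 130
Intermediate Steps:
d(I, -4)*(12 + 14) = 5*(12 + 14) = 5*26 = 130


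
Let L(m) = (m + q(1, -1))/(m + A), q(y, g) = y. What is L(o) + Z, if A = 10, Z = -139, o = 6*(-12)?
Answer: -8547/62 ≈ -137.85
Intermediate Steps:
o = -72
L(m) = (1 + m)/(10 + m) (L(m) = (m + 1)/(m + 10) = (1 + m)/(10 + m))
L(o) + Z = (1 - 72)/(10 - 72) - 139 = -71/(-62) - 139 = -1/62*(-71) - 139 = 71/62 - 139 = -8547/62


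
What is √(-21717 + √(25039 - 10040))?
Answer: √(-21717 + √14999) ≈ 146.95*I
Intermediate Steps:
√(-21717 + √(25039 - 10040)) = √(-21717 + √14999)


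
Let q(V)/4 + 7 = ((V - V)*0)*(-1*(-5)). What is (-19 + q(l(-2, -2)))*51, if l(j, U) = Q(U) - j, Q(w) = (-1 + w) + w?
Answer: -2397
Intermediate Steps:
Q(w) = -1 + 2*w
l(j, U) = -1 - j + 2*U (l(j, U) = (-1 + 2*U) - j = -1 - j + 2*U)
q(V) = -28 (q(V) = -28 + 4*(((V - V)*0)*(-1*(-5))) = -28 + 4*((0*0)*5) = -28 + 4*(0*5) = -28 + 4*0 = -28 + 0 = -28)
(-19 + q(l(-2, -2)))*51 = (-19 - 28)*51 = -47*51 = -2397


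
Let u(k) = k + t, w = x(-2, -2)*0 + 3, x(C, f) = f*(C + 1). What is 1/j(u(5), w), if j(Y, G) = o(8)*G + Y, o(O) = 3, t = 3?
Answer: 1/17 ≈ 0.058824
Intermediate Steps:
x(C, f) = f*(1 + C)
w = 3 (w = -2*(1 - 2)*0 + 3 = -2*(-1)*0 + 3 = 2*0 + 3 = 0 + 3 = 3)
u(k) = 3 + k (u(k) = k + 3 = 3 + k)
j(Y, G) = Y + 3*G (j(Y, G) = 3*G + Y = Y + 3*G)
1/j(u(5), w) = 1/((3 + 5) + 3*3) = 1/(8 + 9) = 1/17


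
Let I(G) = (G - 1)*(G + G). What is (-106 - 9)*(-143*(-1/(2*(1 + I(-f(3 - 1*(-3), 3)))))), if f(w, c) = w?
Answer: -3289/34 ≈ -96.735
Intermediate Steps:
I(G) = 2*G*(-1 + G) (I(G) = (-1 + G)*(2*G) = 2*G*(-1 + G))
(-106 - 9)*(-143*(-1/(2*(1 + I(-f(3 - 1*(-3), 3)))))) = (-106 - 9)*(-143*(-1/(2*(1 + 2*(-(3 - 1*(-3)))*(-1 - (3 - 1*(-3))))))) = -(-16445)/((-2*(1 + 2*(-(3 + 3))*(-1 - (3 + 3))))) = -(-16445)/((-2*(1 + 2*(-1*6)*(-1 - 1*6)))) = -(-16445)/((-2*(1 + 2*(-6)*(-1 - 6)))) = -(-16445)/((-2*(1 + 2*(-6)*(-7)))) = -(-16445)/((-2*(1 + 84))) = -(-16445)/((-2*85)) = -(-16445)/(-170) = -(-16445)*(-1)/170 = -115*143/170 = -3289/34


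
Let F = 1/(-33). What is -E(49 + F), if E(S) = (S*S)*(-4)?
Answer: 10445824/1089 ≈ 9592.1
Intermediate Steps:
F = -1/33 ≈ -0.030303
E(S) = -4*S² (E(S) = S²*(-4) = -4*S²)
-E(49 + F) = -(-4)*(49 - 1/33)² = -(-4)*(1616/33)² = -(-4)*2611456/1089 = -1*(-10445824/1089) = 10445824/1089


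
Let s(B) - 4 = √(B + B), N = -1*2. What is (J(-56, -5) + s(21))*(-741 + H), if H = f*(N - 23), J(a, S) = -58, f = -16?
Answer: 18414 - 341*√42 ≈ 16204.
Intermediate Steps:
N = -2
s(B) = 4 + √2*√B (s(B) = 4 + √(B + B) = 4 + √(2*B) = 4 + √2*√B)
H = 400 (H = -16*(-2 - 23) = -16*(-25) = 400)
(J(-56, -5) + s(21))*(-741 + H) = (-58 + (4 + √2*√21))*(-741 + 400) = (-58 + (4 + √42))*(-341) = (-54 + √42)*(-341) = 18414 - 341*√42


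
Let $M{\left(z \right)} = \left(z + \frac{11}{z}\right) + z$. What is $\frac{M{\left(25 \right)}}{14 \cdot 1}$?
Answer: $\frac{1261}{350} \approx 3.6029$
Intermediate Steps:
$M{\left(z \right)} = 2 z + \frac{11}{z}$
$\frac{M{\left(25 \right)}}{14 \cdot 1} = \frac{2 \cdot 25 + \frac{11}{25}}{14 \cdot 1} = \frac{50 + 11 \cdot \frac{1}{25}}{14} = \left(50 + \frac{11}{25}\right) \frac{1}{14} = \frac{1261}{25} \cdot \frac{1}{14} = \frac{1261}{350}$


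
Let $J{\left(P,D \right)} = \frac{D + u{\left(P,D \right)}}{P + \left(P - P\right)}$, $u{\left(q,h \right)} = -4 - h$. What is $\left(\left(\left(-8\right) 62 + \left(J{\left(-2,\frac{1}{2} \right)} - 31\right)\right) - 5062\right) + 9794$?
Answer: $4207$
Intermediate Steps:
$J{\left(P,D \right)} = - \frac{4}{P}$ ($J{\left(P,D \right)} = \frac{D - \left(4 + D\right)}{P + \left(P - P\right)} = - \frac{4}{P + 0} = - \frac{4}{P}$)
$\left(\left(\left(-8\right) 62 + \left(J{\left(-2,\frac{1}{2} \right)} - 31\right)\right) - 5062\right) + 9794 = \left(\left(\left(-8\right) 62 - \left(31 + \frac{4}{-2}\right)\right) - 5062\right) + 9794 = \left(\left(-496 - 29\right) - 5062\right) + 9794 = \left(-525 - 5062\right) + 9794 = -5587 + 9794 = 4207$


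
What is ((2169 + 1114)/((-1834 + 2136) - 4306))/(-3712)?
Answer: 469/2123264 ≈ 0.00022089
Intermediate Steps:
((2169 + 1114)/((-1834 + 2136) - 4306))/(-3712) = (3283/(302 - 4306))*(-1/3712) = (3283/(-4004))*(-1/3712) = (3283*(-1/4004))*(-1/3712) = -469/572*(-1/3712) = 469/2123264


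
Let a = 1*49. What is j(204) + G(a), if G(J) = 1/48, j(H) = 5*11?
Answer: 2641/48 ≈ 55.021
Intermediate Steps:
a = 49
j(H) = 55
G(J) = 1/48
j(204) + G(a) = 55 + 1/48 = 2641/48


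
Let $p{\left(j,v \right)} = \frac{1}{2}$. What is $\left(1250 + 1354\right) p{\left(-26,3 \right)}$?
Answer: $1302$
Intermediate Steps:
$p{\left(j,v \right)} = \frac{1}{2}$
$\left(1250 + 1354\right) p{\left(-26,3 \right)} = \left(1250 + 1354\right) \frac{1}{2} = 2604 \cdot \frac{1}{2} = 1302$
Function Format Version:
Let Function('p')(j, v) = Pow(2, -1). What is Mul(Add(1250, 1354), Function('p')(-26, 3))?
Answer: 1302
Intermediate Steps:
Function('p')(j, v) = Rational(1, 2)
Mul(Add(1250, 1354), Function('p')(-26, 3)) = Mul(Add(1250, 1354), Rational(1, 2)) = Mul(2604, Rational(1, 2)) = 1302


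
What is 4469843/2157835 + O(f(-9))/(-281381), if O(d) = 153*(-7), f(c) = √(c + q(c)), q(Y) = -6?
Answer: 1260039934468/607173770135 ≈ 2.0753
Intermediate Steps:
f(c) = √(-6 + c) (f(c) = √(c - 6) = √(-6 + c))
O(d) = -1071
4469843/2157835 + O(f(-9))/(-281381) = 4469843/2157835 - 1071/(-281381) = 4469843*(1/2157835) - 1071*(-1/281381) = 4469843/2157835 + 1071/281381 = 1260039934468/607173770135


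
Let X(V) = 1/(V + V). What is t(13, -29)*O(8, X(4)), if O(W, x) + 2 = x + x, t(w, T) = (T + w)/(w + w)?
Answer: 14/13 ≈ 1.0769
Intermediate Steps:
t(w, T) = (T + w)/(2*w) (t(w, T) = (T + w)/((2*w)) = (T + w)*(1/(2*w)) = (T + w)/(2*w))
X(V) = 1/(2*V)
O(W, x) = -2 + 2*x (O(W, x) = -2 + (x + x) = -2 + 2*x)
t(13, -29)*O(8, X(4)) = ((1/2)*(-29 + 13)/13)*(-2 + 2*((1/2)/4)) = ((1/2)*(1/13)*(-16))*(-2 + 2*((1/2)*(1/4))) = -8*(-2 + 2*(1/8))/13 = -8*(-2 + 1/4)/13 = -8/13*(-7/4) = 14/13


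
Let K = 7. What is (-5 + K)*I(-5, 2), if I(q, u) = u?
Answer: 4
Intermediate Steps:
(-5 + K)*I(-5, 2) = (-5 + 7)*2 = 2*2 = 4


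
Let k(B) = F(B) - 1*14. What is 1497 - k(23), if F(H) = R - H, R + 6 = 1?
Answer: 1539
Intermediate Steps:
R = -5 (R = -6 + 1 = -5)
F(H) = -5 - H
k(B) = -19 - B (k(B) = (-5 - B) - 1*14 = (-5 - B) - 14 = -19 - B)
1497 - k(23) = 1497 - (-19 - 1*23) = 1497 - (-19 - 23) = 1497 - 1*(-42) = 1497 + 42 = 1539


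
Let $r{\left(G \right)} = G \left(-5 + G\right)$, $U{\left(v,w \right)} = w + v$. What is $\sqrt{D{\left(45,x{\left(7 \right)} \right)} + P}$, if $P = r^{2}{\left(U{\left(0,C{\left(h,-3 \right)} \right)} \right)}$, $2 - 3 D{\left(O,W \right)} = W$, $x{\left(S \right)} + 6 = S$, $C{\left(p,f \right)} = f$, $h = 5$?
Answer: $\frac{\sqrt{5187}}{3} \approx 24.007$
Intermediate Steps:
$x{\left(S \right)} = -6 + S$
$D{\left(O,W \right)} = \frac{2}{3} - \frac{W}{3}$
$U{\left(v,w \right)} = v + w$
$P = 576$ ($P = \left(\left(0 - 3\right) \left(-5 + \left(0 - 3\right)\right)\right)^{2} = \left(- 3 \left(-5 - 3\right)\right)^{2} = \left(\left(-3\right) \left(-8\right)\right)^{2} = 24^{2} = 576$)
$\sqrt{D{\left(45,x{\left(7 \right)} \right)} + P} = \sqrt{\left(\frac{2}{3} - \frac{-6 + 7}{3}\right) + 576} = \sqrt{\left(\frac{2}{3} - \frac{1}{3}\right) + 576} = \sqrt{\frac{1}{3} + 576} = \sqrt{\frac{1729}{3}} = \frac{\sqrt{5187}}{3}$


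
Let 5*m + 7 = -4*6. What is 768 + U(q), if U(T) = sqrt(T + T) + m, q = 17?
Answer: 3809/5 + sqrt(34) ≈ 767.63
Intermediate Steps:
m = -31/5 (m = -7/5 + (-4*6)/5 = -7/5 + (1/5)*(-24) = -7/5 - 24/5 = -31/5 ≈ -6.2000)
U(T) = -31/5 + sqrt(2)*sqrt(T) (U(T) = sqrt(T + T) - 31/5 = sqrt(2*T) - 31/5 = sqrt(2)*sqrt(T) - 31/5 = -31/5 + sqrt(2)*sqrt(T))
768 + U(q) = 768 + (-31/5 + sqrt(2)*sqrt(17)) = 768 + (-31/5 + sqrt(34)) = 3809/5 + sqrt(34)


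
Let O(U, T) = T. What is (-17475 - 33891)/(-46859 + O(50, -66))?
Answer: 51366/46925 ≈ 1.0946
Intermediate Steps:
(-17475 - 33891)/(-46859 + O(50, -66)) = (-17475 - 33891)/(-46859 - 66) = -51366/(-46925) = -51366*(-1/46925) = 51366/46925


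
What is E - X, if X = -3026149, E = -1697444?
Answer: 1328705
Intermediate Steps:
E - X = -1697444 - 1*(-3026149) = -1697444 + 3026149 = 1328705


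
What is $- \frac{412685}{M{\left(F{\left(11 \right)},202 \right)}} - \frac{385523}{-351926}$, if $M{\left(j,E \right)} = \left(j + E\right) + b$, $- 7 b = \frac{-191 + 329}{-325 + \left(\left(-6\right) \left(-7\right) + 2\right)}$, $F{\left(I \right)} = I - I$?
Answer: $- \frac{142761593419457}{69940365536} \approx -2041.2$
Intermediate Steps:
$F{\left(I \right)} = 0$
$b = \frac{138}{1967}$ ($b = - \frac{\left(-191 + 329\right) \frac{1}{-325 + \left(\left(-6\right) \left(-7\right) + 2\right)}}{7} = - \frac{138 \frac{1}{-325 + \left(42 + 2\right)}}{7} = - \frac{138 \frac{1}{-325 + 44}}{7} = - \frac{138 \frac{1}{-281}}{7} = - \frac{138 \left(- \frac{1}{281}\right)}{7} = \left(- \frac{1}{7}\right) \left(- \frac{138}{281}\right) = \frac{138}{1967} \approx 0.070158$)
$M{\left(j,E \right)} = \frac{138}{1967} + E + j$ ($M{\left(j,E \right)} = \left(j + E\right) + \frac{138}{1967} = \left(E + j\right) + \frac{138}{1967} = \frac{138}{1967} + E + j$)
$- \frac{412685}{M{\left(F{\left(11 \right)},202 \right)}} - \frac{385523}{-351926} = - \frac{412685}{\frac{138}{1967} + 202 + 0} - \frac{385523}{-351926} = - \frac{412685}{\frac{397472}{1967}} - - \frac{385523}{351926} = \left(-412685\right) \frac{1967}{397472} + \frac{385523}{351926} = - \frac{811751395}{397472} + \frac{385523}{351926} = - \frac{142761593419457}{69940365536}$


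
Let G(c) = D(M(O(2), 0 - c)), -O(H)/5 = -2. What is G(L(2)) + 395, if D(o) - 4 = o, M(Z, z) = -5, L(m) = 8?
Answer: 394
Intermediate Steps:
O(H) = 10 (O(H) = -5*(-2) = 10)
D(o) = 4 + o
G(c) = -1 (G(c) = 4 - 5 = -1)
G(L(2)) + 395 = -1 + 395 = 394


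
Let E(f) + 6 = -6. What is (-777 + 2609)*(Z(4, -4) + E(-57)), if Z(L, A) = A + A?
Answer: -36640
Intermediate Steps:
E(f) = -12 (E(f) = -6 - 6 = -12)
Z(L, A) = 2*A
(-777 + 2609)*(Z(4, -4) + E(-57)) = (-777 + 2609)*(2*(-4) - 12) = 1832*(-8 - 12) = 1832*(-20) = -36640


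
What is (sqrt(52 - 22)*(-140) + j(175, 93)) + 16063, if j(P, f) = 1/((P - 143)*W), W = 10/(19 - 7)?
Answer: 1285043/80 - 140*sqrt(30) ≈ 15296.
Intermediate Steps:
W = 5/6 (W = 10/12 = (1/12)*10 = 5/6 ≈ 0.83333)
j(P, f) = 6/(5*(-143 + P)) (j(P, f) = 1/((P - 143)*(5/6)) = (6/5)/(-143 + P) = 6/(5*(-143 + P)))
(sqrt(52 - 22)*(-140) + j(175, 93)) + 16063 = (sqrt(52 - 22)*(-140) + 6/(5*(-143 + 175))) + 16063 = (sqrt(30)*(-140) + (6/5)/32) + 16063 = (-140*sqrt(30) + (6/5)*(1/32)) + 16063 = (-140*sqrt(30) + 3/80) + 16063 = (3/80 - 140*sqrt(30)) + 16063 = 1285043/80 - 140*sqrt(30)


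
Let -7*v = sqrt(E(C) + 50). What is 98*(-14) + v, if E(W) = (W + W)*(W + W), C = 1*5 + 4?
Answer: -1372 - sqrt(374)/7 ≈ -1374.8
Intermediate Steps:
C = 9 (C = 5 + 4 = 9)
E(W) = 4*W**2 (E(W) = (2*W)*(2*W) = 4*W**2)
v = -sqrt(374)/7 (v = -sqrt(4*9**2 + 50)/7 = -sqrt(4*81 + 50)/7 = -sqrt(324 + 50)/7 = -sqrt(374)/7 ≈ -2.7627)
98*(-14) + v = 98*(-14) - sqrt(374)/7 = -1372 - sqrt(374)/7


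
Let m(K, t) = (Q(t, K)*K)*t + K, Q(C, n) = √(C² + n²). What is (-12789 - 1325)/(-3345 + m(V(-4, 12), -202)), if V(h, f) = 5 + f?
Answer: -903296/9318696337 + 12116869*√41093/121143052381 ≈ 0.020179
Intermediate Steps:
m(K, t) = K + K*t*√(K² + t²) (m(K, t) = (√(t² + K²)*K)*t + K = (√(K² + t²)*K)*t + K = (K*√(K² + t²))*t + K = K*t*√(K² + t²) + K = K + K*t*√(K² + t²))
(-12789 - 1325)/(-3345 + m(V(-4, 12), -202)) = (-12789 - 1325)/(-3345 + (5 + 12)*(1 - 202*√((5 + 12)² + (-202)²))) = -14114/(-3345 + 17*(1 - 202*√(17² + 40804))) = -14114/(-3345 + 17*(1 - 202*√(289 + 40804))) = -14114/(-3345 + 17*(1 - 202*√41093)) = -14114/(-3345 + (17 - 3434*√41093)) = -14114/(-3328 - 3434*√41093)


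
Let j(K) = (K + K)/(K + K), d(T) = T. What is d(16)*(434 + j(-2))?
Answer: 6960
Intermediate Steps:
j(K) = 1 (j(K) = (2*K)/((2*K)) = (2*K)*(1/(2*K)) = 1)
d(16)*(434 + j(-2)) = 16*(434 + 1) = 16*435 = 6960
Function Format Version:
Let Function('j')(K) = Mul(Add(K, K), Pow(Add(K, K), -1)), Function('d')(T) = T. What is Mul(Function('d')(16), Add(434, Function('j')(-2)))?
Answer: 6960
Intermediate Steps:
Function('j')(K) = 1 (Function('j')(K) = Mul(Mul(2, K), Pow(Mul(2, K), -1)) = Mul(Mul(2, K), Mul(Rational(1, 2), Pow(K, -1))) = 1)
Mul(Function('d')(16), Add(434, Function('j')(-2))) = Mul(16, Add(434, 1)) = Mul(16, 435) = 6960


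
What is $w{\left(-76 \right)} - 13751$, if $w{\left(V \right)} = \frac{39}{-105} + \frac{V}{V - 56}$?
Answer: $- \frac{15882169}{1155} \approx -13751.0$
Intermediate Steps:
$w{\left(V \right)} = - \frac{13}{35} + \frac{V}{-56 + V}$ ($w{\left(V \right)} = 39 \left(- \frac{1}{105}\right) + \frac{V}{-56 + V} = - \frac{13}{35} + \frac{V}{-56 + V}$)
$w{\left(-76 \right)} - 13751 = \frac{2 \left(364 + 11 \left(-76\right)\right)}{35 \left(-56 - 76\right)} - 13751 = \frac{2 \left(364 - 836\right)}{35 \left(-132\right)} - 13751 = \frac{2}{35} \left(- \frac{1}{132}\right) \left(-472\right) - 13751 = \frac{236}{1155} - 13751 = - \frac{15882169}{1155}$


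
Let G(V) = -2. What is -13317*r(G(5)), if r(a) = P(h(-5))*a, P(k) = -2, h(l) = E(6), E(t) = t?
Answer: -53268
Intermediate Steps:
h(l) = 6
r(a) = -2*a
-13317*r(G(5)) = -(-26634)*(-2) = -13317*4 = -53268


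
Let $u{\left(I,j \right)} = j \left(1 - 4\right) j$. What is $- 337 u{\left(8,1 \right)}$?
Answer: $1011$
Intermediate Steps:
$u{\left(I,j \right)} = - 3 j^{2}$ ($u{\left(I,j \right)} = j \left(- 3 j\right) = - 3 j^{2}$)
$- 337 u{\left(8,1 \right)} = - 337 \left(- 3 \cdot 1^{2}\right) = - 337 \left(\left(-3\right) 1\right) = \left(-337\right) \left(-3\right) = 1011$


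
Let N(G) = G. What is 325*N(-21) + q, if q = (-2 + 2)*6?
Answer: -6825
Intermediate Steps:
q = 0 (q = 0*6 = 0)
325*N(-21) + q = 325*(-21) + 0 = -6825 + 0 = -6825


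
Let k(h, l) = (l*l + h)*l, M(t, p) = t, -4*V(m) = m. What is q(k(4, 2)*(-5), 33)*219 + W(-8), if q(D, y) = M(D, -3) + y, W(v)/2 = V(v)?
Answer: -10289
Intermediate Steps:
V(m) = -m/4
k(h, l) = l*(h + l²) (k(h, l) = (l² + h)*l = (h + l²)*l = l*(h + l²))
W(v) = -v/2 (W(v) = 2*(-v/4) = -v/2)
q(D, y) = D + y
q(k(4, 2)*(-5), 33)*219 + W(-8) = ((2*(4 + 2²))*(-5) + 33)*219 - ½*(-8) = ((2*(4 + 4))*(-5) + 33)*219 + 4 = ((2*8)*(-5) + 33)*219 + 4 = (16*(-5) + 33)*219 + 4 = (-80 + 33)*219 + 4 = -47*219 + 4 = -10293 + 4 = -10289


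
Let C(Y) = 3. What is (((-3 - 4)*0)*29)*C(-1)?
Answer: 0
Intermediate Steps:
(((-3 - 4)*0)*29)*C(-1) = (((-3 - 4)*0)*29)*3 = (-7*0*29)*3 = (0*29)*3 = 0*3 = 0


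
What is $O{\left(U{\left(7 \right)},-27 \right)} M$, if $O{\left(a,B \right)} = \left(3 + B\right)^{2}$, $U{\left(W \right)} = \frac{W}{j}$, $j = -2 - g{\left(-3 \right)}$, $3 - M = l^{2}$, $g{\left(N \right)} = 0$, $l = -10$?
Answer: $-55872$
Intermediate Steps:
$M = -97$ ($M = 3 - \left(-10\right)^{2} = 3 - 100 = -97$)
$j = -2$ ($j = -2 - 0 = -2 + 0 = -2$)
$U{\left(W \right)} = - \frac{W}{2}$ ($U{\left(W \right)} = \frac{W}{-2} = W \left(- \frac{1}{2}\right) = - \frac{W}{2}$)
$O{\left(U{\left(7 \right)},-27 \right)} M = \left(3 - 27\right)^{2} \left(-97\right) = \left(-24\right)^{2} \left(-97\right) = 576 \left(-97\right) = -55872$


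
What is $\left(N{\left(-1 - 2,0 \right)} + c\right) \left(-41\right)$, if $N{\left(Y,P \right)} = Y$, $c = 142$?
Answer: $-5699$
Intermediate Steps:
$\left(N{\left(-1 - 2,0 \right)} + c\right) \left(-41\right) = \left(\left(-1 - 2\right) + 142\right) \left(-41\right) = \left(-3 + 142\right) \left(-41\right) = 139 \left(-41\right) = -5699$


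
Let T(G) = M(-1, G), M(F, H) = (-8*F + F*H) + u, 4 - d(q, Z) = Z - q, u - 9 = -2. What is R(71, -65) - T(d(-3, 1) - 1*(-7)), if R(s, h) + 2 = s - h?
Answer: 126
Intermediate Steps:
u = 7 (u = 9 - 2 = 7)
d(q, Z) = 4 + q - Z (d(q, Z) = 4 - (Z - q) = 4 + (q - Z) = 4 + q - Z)
M(F, H) = 7 - 8*F + F*H (M(F, H) = (-8*F + F*H) + 7 = 7 - 8*F + F*H)
R(s, h) = -2 + s - h (R(s, h) = -2 + (s - h) = -2 + s - h)
T(G) = 15 - G (T(G) = 7 - 8*(-1) - G = 7 + 8 - G = 15 - G)
R(71, -65) - T(d(-3, 1) - 1*(-7)) = (-2 + 71 - 1*(-65)) - (15 - ((4 - 3 - 1*1) - 1*(-7))) = (-2 + 71 + 65) - (15 - ((4 - 3 - 1) + 7)) = 134 - (15 - (0 + 7)) = 134 - (15 - 1*7) = 134 - (15 - 7) = 134 - 1*8 = 134 - 8 = 126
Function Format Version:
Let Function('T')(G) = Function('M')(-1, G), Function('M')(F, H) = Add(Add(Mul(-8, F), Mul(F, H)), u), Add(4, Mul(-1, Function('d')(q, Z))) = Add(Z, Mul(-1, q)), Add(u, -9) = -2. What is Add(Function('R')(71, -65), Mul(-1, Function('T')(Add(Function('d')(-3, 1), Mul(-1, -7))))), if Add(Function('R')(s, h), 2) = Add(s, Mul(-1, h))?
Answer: 126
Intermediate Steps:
u = 7 (u = Add(9, -2) = 7)
Function('d')(q, Z) = Add(4, q, Mul(-1, Z)) (Function('d')(q, Z) = Add(4, Mul(-1, Add(Z, Mul(-1, q)))) = Add(4, Add(q, Mul(-1, Z))) = Add(4, q, Mul(-1, Z)))
Function('M')(F, H) = Add(7, Mul(-8, F), Mul(F, H)) (Function('M')(F, H) = Add(Add(Mul(-8, F), Mul(F, H)), 7) = Add(7, Mul(-8, F), Mul(F, H)))
Function('R')(s, h) = Add(-2, s, Mul(-1, h)) (Function('R')(s, h) = Add(-2, Add(s, Mul(-1, h))) = Add(-2, s, Mul(-1, h)))
Function('T')(G) = Add(15, Mul(-1, G)) (Function('T')(G) = Add(7, Mul(-8, -1), Mul(-1, G)) = Add(7, 8, Mul(-1, G)) = Add(15, Mul(-1, G)))
Add(Function('R')(71, -65), Mul(-1, Function('T')(Add(Function('d')(-3, 1), Mul(-1, -7))))) = Add(Add(-2, 71, Mul(-1, -65)), Mul(-1, Add(15, Mul(-1, Add(Add(4, -3, Mul(-1, 1)), Mul(-1, -7)))))) = Add(Add(-2, 71, 65), Mul(-1, Add(15, Mul(-1, Add(Add(4, -3, -1), 7))))) = Add(134, Mul(-1, Add(15, Mul(-1, Add(0, 7))))) = Add(134, Mul(-1, Add(15, Mul(-1, 7)))) = Add(134, Mul(-1, Add(15, -7))) = Add(134, Mul(-1, 8)) = Add(134, -8) = 126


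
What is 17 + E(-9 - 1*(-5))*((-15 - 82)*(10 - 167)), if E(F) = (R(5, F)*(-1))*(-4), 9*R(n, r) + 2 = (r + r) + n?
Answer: -304427/9 ≈ -33825.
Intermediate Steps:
R(n, r) = -2/9 + n/9 + 2*r/9 (R(n, r) = -2/9 + ((r + r) + n)/9 = -2/9 + (2*r + n)/9 = -2/9 + (n + 2*r)/9 = -2/9 + (n/9 + 2*r/9) = -2/9 + n/9 + 2*r/9)
E(F) = 4/3 + 8*F/9 (E(F) = ((-2/9 + (⅑)*5 + 2*F/9)*(-1))*(-4) = ((-2/9 + 5/9 + 2*F/9)*(-1))*(-4) = ((⅓ + 2*F/9)*(-1))*(-4) = (-⅓ - 2*F/9)*(-4) = 4/3 + 8*F/9)
17 + E(-9 - 1*(-5))*((-15 - 82)*(10 - 167)) = 17 + (4/3 + 8*(-9 - 1*(-5))/9)*((-15 - 82)*(10 - 167)) = 17 + (4/3 + 8*(-9 + 5)/9)*(-97*(-157)) = 17 + (4/3 + (8/9)*(-4))*15229 = 17 + (4/3 - 32/9)*15229 = 17 - 20/9*15229 = 17 - 304580/9 = -304427/9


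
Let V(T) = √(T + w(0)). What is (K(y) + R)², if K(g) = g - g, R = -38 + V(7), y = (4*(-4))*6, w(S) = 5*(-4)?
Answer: (38 - I*√13)² ≈ 1431.0 - 274.02*I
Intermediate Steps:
w(S) = -20
y = -96 (y = -16*6 = -96)
V(T) = √(-20 + T) (V(T) = √(T - 20) = √(-20 + T))
R = -38 + I*√13 (R = -38 + √(-20 + 7) = -38 + √(-13) = -38 + I*√13 ≈ -38.0 + 3.6056*I)
K(g) = 0
(K(y) + R)² = (0 + (-38 + I*√13))² = (-38 + I*√13)²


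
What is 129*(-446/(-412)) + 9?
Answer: 30621/206 ≈ 148.65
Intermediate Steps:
129*(-446/(-412)) + 9 = 129*(-446*(-1/412)) + 9 = 129*(223/206) + 9 = 28767/206 + 9 = 30621/206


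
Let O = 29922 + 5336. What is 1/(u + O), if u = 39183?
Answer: 1/74441 ≈ 1.3433e-5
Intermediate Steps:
O = 35258
1/(u + O) = 1/(39183 + 35258) = 1/74441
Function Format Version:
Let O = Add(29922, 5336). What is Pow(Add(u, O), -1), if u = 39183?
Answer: Rational(1, 74441) ≈ 1.3433e-5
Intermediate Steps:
O = 35258
Pow(Add(u, O), -1) = Pow(Add(39183, 35258), -1) = Pow(74441, -1) = Rational(1, 74441)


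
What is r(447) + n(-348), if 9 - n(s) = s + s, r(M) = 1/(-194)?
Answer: 136769/194 ≈ 705.00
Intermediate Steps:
r(M) = -1/194
n(s) = 9 - 2*s (n(s) = 9 - (s + s) = 9 - 2*s)
r(447) + n(-348) = -1/194 + (9 - 2*(-348)) = -1/194 + (9 + 696) = -1/194 + 705 = 136769/194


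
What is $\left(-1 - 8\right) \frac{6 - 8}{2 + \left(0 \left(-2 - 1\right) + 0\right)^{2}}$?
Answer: $9$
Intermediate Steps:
$\left(-1 - 8\right) \frac{6 - 8}{2 + \left(0 \left(-2 - 1\right) + 0\right)^{2}} = - 9 \left(- \frac{2}{2 + \left(0 \left(-3\right) + 0\right)^{2}}\right) = - 9 \left(- \frac{2}{2 + \left(0 + 0\right)^{2}}\right) = - 9 \left(- \frac{2}{2 + 0^{2}}\right) = - 9 \left(- \frac{2}{2 + 0}\right) = - 9 \left(- \frac{2}{2}\right) = - 9 \left(\left(-2\right) \frac{1}{2}\right) = \left(-9\right) \left(-1\right) = 9$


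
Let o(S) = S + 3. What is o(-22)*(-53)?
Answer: 1007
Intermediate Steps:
o(S) = 3 + S
o(-22)*(-53) = (3 - 22)*(-53) = -19*(-53) = 1007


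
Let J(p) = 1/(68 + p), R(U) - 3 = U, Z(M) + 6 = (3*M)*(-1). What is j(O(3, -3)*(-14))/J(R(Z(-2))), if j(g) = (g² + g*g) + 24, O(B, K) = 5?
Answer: 697504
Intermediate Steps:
Z(M) = -6 - 3*M (Z(M) = -6 + (3*M)*(-1) = -6 - 3*M)
R(U) = 3 + U
j(g) = 24 + 2*g² (j(g) = (g² + g²) + 24 = 2*g² + 24 = 24 + 2*g²)
j(O(3, -3)*(-14))/J(R(Z(-2))) = (24 + 2*(5*(-14))²)/(1/(68 + (3 + (-6 - 3*(-2))))) = (24 + 2*(-70)²)/(1/(68 + (3 + (-6 + 6)))) = (24 + 2*4900)/(1/(68 + (3 + 0))) = (24 + 9800)/(1/(68 + 3)) = 9824/(1/71) = 9824*71 = 697504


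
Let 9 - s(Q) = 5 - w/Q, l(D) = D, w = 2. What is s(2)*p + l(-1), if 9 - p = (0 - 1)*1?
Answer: 49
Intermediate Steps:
p = 10 (p = 9 - (0 - 1) = 9 - (-1) = 9 - 1*(-1) = 9 + 1 = 10)
s(Q) = 4 + 2/Q (s(Q) = 9 - (5 - 2/Q) = 9 + (-5 + 2/Q) = 4 + 2/Q)
s(2)*p + l(-1) = (4 + 2/2)*10 - 1 = (4 + 2*(½))*10 - 1 = (4 + 1)*10 - 1 = 5*10 - 1 = 50 - 1 = 49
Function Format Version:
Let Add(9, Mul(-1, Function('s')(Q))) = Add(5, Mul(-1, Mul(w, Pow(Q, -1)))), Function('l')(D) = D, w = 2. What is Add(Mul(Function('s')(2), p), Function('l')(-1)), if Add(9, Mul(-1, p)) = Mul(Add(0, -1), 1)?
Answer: 49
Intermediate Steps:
p = 10 (p = Add(9, Mul(-1, Mul(Add(0, -1), 1))) = Add(9, Mul(-1, Mul(-1, 1))) = Add(9, Mul(-1, -1)) = Add(9, 1) = 10)
Function('s')(Q) = Add(4, Mul(2, Pow(Q, -1))) (Function('s')(Q) = Add(9, Mul(-1, Add(5, Mul(-1, Mul(2, Pow(Q, -1)))))) = Add(9, Mul(-1, Add(5, Mul(-2, Pow(Q, -1))))) = Add(9, Add(-5, Mul(2, Pow(Q, -1)))) = Add(4, Mul(2, Pow(Q, -1))))
Add(Mul(Function('s')(2), p), Function('l')(-1)) = Add(Mul(Add(4, Mul(2, Pow(2, -1))), 10), -1) = Add(Mul(Add(4, Mul(2, Rational(1, 2))), 10), -1) = Add(Mul(Add(4, 1), 10), -1) = Add(Mul(5, 10), -1) = Add(50, -1) = 49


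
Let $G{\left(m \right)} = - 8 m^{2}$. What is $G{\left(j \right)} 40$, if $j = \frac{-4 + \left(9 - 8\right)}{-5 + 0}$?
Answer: $- \frac{576}{5} \approx -115.2$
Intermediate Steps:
$j = \frac{3}{5}$ ($j = \frac{-4 + \left(9 - 8\right)}{-5} = \left(-4 + 1\right) \left(- \frac{1}{5}\right) = \left(-3\right) \left(- \frac{1}{5}\right) = \frac{3}{5} \approx 0.6$)
$G{\left(j \right)} 40 = - 8 \left(\frac{3}{5}\right)^{2} \cdot 40 = \left(-8\right) \frac{9}{25} \cdot 40 = \left(- \frac{72}{25}\right) 40 = - \frac{576}{5}$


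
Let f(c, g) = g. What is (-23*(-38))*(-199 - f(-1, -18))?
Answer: -158194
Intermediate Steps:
(-23*(-38))*(-199 - f(-1, -18)) = (-23*(-38))*(-199 - 1*(-18)) = 874*(-199 + 18) = 874*(-181) = -158194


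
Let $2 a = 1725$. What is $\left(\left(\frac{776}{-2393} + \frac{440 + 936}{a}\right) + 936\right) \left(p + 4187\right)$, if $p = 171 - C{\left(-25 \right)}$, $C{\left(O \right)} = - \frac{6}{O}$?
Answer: $\frac{421502673078784}{103198125} \approx 4.0844 \cdot 10^{6}$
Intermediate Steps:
$a = \frac{1725}{2}$ ($a = \frac{1}{2} \cdot 1725 = \frac{1725}{2} \approx 862.5$)
$p = \frac{4269}{25}$ ($p = 171 - - \frac{6}{-25} = 171 - \left(-6\right) \left(- \frac{1}{25}\right) = 171 - \frac{6}{25} = \frac{4269}{25} \approx 170.76$)
$\left(\left(\frac{776}{-2393} + \frac{440 + 936}{a}\right) + 936\right) \left(p + 4187\right) = \left(\left(\frac{776}{-2393} + \frac{440 + 936}{\frac{1725}{2}}\right) + 936\right) \left(\frac{4269}{25} + 4187\right) = \left(\left(776 \left(- \frac{1}{2393}\right) + 1376 \cdot \frac{2}{1725}\right) + 936\right) \frac{108944}{25} = \left(\left(- \frac{776}{2393} + \frac{2752}{1725}\right) + 936\right) \frac{108944}{25} = \left(\frac{5246936}{4127925} + 936\right) \frac{108944}{25} = \frac{3868984736}{4127925} \cdot \frac{108944}{25} = \frac{421502673078784}{103198125}$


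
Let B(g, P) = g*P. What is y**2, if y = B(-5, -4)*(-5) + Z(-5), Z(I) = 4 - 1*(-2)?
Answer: 8836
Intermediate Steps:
Z(I) = 6 (Z(I) = 4 + 2 = 6)
B(g, P) = P*g
y = -94 (y = -4*(-5)*(-5) + 6 = 20*(-5) + 6 = -100 + 6 = -94)
y**2 = (-94)**2 = 8836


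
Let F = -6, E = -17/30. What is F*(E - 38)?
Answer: 1157/5 ≈ 231.40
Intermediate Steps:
E = -17/30 (E = -17*1/30 = -17/30 ≈ -0.56667)
F*(E - 38) = -6*(-17/30 - 38) = -6*(-1157/30) = 1157/5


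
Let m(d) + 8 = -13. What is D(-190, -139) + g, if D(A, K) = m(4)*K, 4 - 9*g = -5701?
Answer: 31976/9 ≈ 3552.9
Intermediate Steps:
g = 5705/9 (g = 4/9 - 1/9*(-5701) = 4/9 + 5701/9 = 5705/9 ≈ 633.89)
m(d) = -21 (m(d) = -8 - 13 = -21)
D(A, K) = -21*K
D(-190, -139) + g = -21*(-139) + 5705/9 = 2919 + 5705/9 = 31976/9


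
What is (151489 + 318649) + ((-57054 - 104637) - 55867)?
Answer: 252580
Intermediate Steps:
(151489 + 318649) + ((-57054 - 104637) - 55867) = 470138 + (-161691 - 55867) = 470138 - 217558 = 252580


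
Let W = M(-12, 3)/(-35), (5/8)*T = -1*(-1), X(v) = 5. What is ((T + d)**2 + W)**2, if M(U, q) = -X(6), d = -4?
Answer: 1067089/30625 ≈ 34.844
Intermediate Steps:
M(U, q) = -5 (M(U, q) = -1*5 = -5)
T = 8/5 (T = 8*(-1*(-1))/5 = (8/5)*1 = 8/5 ≈ 1.6000)
W = 1/7 (W = -5/(-35) = -5*(-1/35) = 1/7 ≈ 0.14286)
((T + d)**2 + W)**2 = ((8/5 - 4)**2 + 1/7)**2 = ((-12/5)**2 + 1/7)**2 = (144/25 + 1/7)**2 = (1033/175)**2 = 1067089/30625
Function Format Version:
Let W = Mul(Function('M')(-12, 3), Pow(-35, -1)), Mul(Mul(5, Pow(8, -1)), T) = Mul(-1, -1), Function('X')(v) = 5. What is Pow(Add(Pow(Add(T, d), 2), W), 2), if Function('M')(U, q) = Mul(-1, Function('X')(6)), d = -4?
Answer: Rational(1067089, 30625) ≈ 34.844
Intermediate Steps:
Function('M')(U, q) = -5 (Function('M')(U, q) = Mul(-1, 5) = -5)
T = Rational(8, 5) (T = Mul(Rational(8, 5), Mul(-1, -1)) = Mul(Rational(8, 5), 1) = Rational(8, 5) ≈ 1.6000)
W = Rational(1, 7) (W = Mul(-5, Pow(-35, -1)) = Mul(-5, Rational(-1, 35)) = Rational(1, 7) ≈ 0.14286)
Pow(Add(Pow(Add(T, d), 2), W), 2) = Pow(Add(Pow(Add(Rational(8, 5), -4), 2), Rational(1, 7)), 2) = Pow(Add(Pow(Rational(-12, 5), 2), Rational(1, 7)), 2) = Pow(Add(Rational(144, 25), Rational(1, 7)), 2) = Pow(Rational(1033, 175), 2) = Rational(1067089, 30625)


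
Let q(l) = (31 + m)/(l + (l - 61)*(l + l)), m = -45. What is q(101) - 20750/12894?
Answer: -28322711/17580969 ≈ -1.6110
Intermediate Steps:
q(l) = -14/(l + 2*l*(-61 + l)) (q(l) = (31 - 45)/(l + (l - 61)*(l + l)) = -14/(l + (-61 + l)*(2*l)) = -14/(l + 2*l*(-61 + l)))
q(101) - 20750/12894 = -14/(101*(-121 + 2*101)) - 20750/12894 = -14*1/101/(-121 + 202) - 20750/12894 = -14*1/101/81 - 1*10375/6447 = -14*1/101*1/81 - 10375/6447 = -14/8181 - 10375/6447 = -28322711/17580969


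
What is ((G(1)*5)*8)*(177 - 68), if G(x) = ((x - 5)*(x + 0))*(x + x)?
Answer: -34880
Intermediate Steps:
G(x) = 2*x²*(-5 + x) (G(x) = ((-5 + x)*x)*(2*x) = (x*(-5 + x))*(2*x) = 2*x²*(-5 + x))
((G(1)*5)*8)*(177 - 68) = (((2*1²*(-5 + 1))*5)*8)*(177 - 68) = (((2*1*(-4))*5)*8)*109 = (-8*5*8)*109 = -40*8*109 = -320*109 = -34880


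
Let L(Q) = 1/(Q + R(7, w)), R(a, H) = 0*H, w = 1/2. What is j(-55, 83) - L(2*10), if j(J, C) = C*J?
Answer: -91301/20 ≈ -4565.0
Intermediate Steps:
w = ½ ≈ 0.50000
R(a, H) = 0
L(Q) = 1/Q (L(Q) = 1/(Q + 0) = 1/Q)
j(-55, 83) - L(2*10) = 83*(-55) - 1/(2*10) = -4565 - 1/20 = -91301/20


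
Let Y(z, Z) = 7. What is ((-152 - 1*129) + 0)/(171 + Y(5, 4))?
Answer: -281/178 ≈ -1.5787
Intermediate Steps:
((-152 - 1*129) + 0)/(171 + Y(5, 4)) = ((-152 - 1*129) + 0)/(171 + 7) = ((-152 - 129) + 0)/178 = (-281 + 0)*(1/178) = -281*1/178 = -281/178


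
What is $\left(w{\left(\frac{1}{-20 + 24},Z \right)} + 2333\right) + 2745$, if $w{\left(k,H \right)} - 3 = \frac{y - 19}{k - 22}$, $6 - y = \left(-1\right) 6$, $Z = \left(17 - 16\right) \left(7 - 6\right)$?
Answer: $\frac{442075}{87} \approx 5081.3$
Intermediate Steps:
$Z = 1$ ($Z = 1 \cdot 1 = 1$)
$y = 12$ ($y = 6 - \left(-1\right) 6 = 6 - -6 = 6 + 6 = 12$)
$w{\left(k,H \right)} = 3 - \frac{7}{-22 + k}$ ($w{\left(k,H \right)} = 3 + \frac{12 - 19}{k - 22} = 3 - \frac{7}{-22 + k}$)
$\left(w{\left(\frac{1}{-20 + 24},Z \right)} + 2333\right) + 2745 = \left(\frac{-73 + \frac{3}{-20 + 24}}{-22 + \frac{1}{-20 + 24}} + 2333\right) + 2745 = \left(\frac{-73 + \frac{3}{4}}{-22 + \frac{1}{4}} + 2333\right) + 2745 = \left(\frac{-73 + 3 \cdot \frac{1}{4}}{-22 + \frac{1}{4}} + 2333\right) + 2745 = \left(\frac{-73 + \frac{3}{4}}{- \frac{87}{4}} + 2333\right) + 2745 = \left(\left(- \frac{4}{87}\right) \left(- \frac{289}{4}\right) + 2333\right) + 2745 = \left(\frac{289}{87} + 2333\right) + 2745 = \frac{203260}{87} + 2745 = \frac{442075}{87}$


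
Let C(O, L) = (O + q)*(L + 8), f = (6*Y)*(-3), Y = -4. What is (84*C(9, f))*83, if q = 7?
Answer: 8924160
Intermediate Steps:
f = 72 (f = (6*(-4))*(-3) = -24*(-3) = 72)
C(O, L) = (7 + O)*(8 + L) (C(O, L) = (O + 7)*(L + 8) = (7 + O)*(8 + L))
(84*C(9, f))*83 = (84*(56 + 7*72 + 8*9 + 72*9))*83 = (84*(56 + 504 + 72 + 648))*83 = (84*1280)*83 = 107520*83 = 8924160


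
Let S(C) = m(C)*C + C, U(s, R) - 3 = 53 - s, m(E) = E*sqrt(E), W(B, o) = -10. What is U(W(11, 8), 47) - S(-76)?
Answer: 142 - 11552*I*sqrt(19) ≈ 142.0 - 50354.0*I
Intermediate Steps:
m(E) = E**(3/2)
U(s, R) = 56 - s (U(s, R) = 3 + (53 - s) = 56 - s)
S(C) = C + C**(5/2) (S(C) = C**(3/2)*C + C = C**(5/2) + C = C + C**(5/2))
U(W(11, 8), 47) - S(-76) = (56 - 1*(-10)) - (-76 + (-76)**(5/2)) = (56 + 10) - (-76 + 11552*I*sqrt(19)) = 66 + (76 - 11552*I*sqrt(19)) = 142 - 11552*I*sqrt(19)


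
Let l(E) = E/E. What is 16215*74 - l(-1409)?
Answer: 1199909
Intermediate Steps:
l(E) = 1
16215*74 - l(-1409) = 16215*74 - 1*1 = 1199910 - 1 = 1199909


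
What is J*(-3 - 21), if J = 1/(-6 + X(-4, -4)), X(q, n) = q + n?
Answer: 12/7 ≈ 1.7143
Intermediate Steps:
X(q, n) = n + q
J = -1/14 (J = 1/(-6 + (-4 - 4)) = 1/(-6 - 8) = 1/(-14) = 1*(-1/14) = -1/14 ≈ -0.071429)
J*(-3 - 21) = -(-3 - 21)/14 = -1/14*(-24) = 12/7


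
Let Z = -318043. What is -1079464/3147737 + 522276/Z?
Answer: -1987303458364/1001115718691 ≈ -1.9851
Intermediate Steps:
-1079464/3147737 + 522276/Z = -1079464/3147737 + 522276/(-318043) = -1079464*1/3147737 + 522276*(-1/318043) = -1079464/3147737 - 522276/318043 = -1987303458364/1001115718691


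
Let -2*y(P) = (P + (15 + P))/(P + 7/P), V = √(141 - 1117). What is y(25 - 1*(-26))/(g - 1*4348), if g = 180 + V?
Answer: 239139/871332800 + 459*I*√61/1742665600 ≈ 0.00027445 + 2.0571e-6*I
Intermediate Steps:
V = 4*I*√61 (V = √(-976) = 4*I*√61 ≈ 31.241*I)
y(P) = -(15 + 2*P)/(2*(P + 7/P)) (y(P) = -(P + (15 + P))/(2*(P + 7/P)) = -(15 + 2*P)/(2*(P + 7/P)))
g = 180 + 4*I*√61 ≈ 180.0 + 31.241*I
y(25 - 1*(-26))/(g - 1*4348) = (-(25 - 1*(-26))*(15 + 2*(25 - 1*(-26)))/(14 + 2*(25 - 1*(-26))²))/((180 + 4*I*√61) - 1*4348) = (-(25 + 26)*(15 + 2*(25 + 26))/(14 + 2*(25 + 26)²))/((180 + 4*I*√61) - 4348) = (-1*51*(15 + 2*51)/(14 + 2*51²))/(-4168 + 4*I*√61) = (-1*51*(15 + 102)/(14 + 2*2601))/(-4168 + 4*I*√61) = (-1*51*117/(14 + 5202))/(-4168 + 4*I*√61) = (-1*51*117/5216)/(-4168 + 4*I*√61) = (-1*51*1/5216*117)/(-4168 + 4*I*√61) = -5967/(5216*(-4168 + 4*I*√61))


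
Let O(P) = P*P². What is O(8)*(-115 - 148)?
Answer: -134656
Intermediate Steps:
O(P) = P³
O(8)*(-115 - 148) = 8³*(-115 - 148) = 512*(-263) = -134656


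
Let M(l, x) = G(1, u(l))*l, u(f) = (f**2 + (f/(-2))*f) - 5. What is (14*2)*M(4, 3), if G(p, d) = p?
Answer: 112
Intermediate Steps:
u(f) = -5 + f**2/2 (u(f) = (f**2 + (f*(-1/2))*f) - 5 = (f**2 + (-f/2)*f) - 5 = (f**2 - f**2/2) - 5 = f**2/2 - 5 = -5 + f**2/2)
M(l, x) = l (M(l, x) = 1*l = l)
(14*2)*M(4, 3) = (14*2)*4 = 28*4 = 112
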